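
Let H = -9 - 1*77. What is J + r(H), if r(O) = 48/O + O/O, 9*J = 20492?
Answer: 881327/387 ≈ 2277.3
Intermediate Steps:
J = 20492/9 (J = (⅑)*20492 = 20492/9 ≈ 2276.9)
H = -86 (H = -9 - 77 = -86)
r(O) = 1 + 48/O (r(O) = 48/O + 1 = 1 + 48/O)
J + r(H) = 20492/9 + (48 - 86)/(-86) = 20492/9 - 1/86*(-38) = 20492/9 + 19/43 = 881327/387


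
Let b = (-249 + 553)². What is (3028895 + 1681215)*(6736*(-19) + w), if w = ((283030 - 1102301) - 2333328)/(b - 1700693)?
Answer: -969484630626796590/1608277 ≈ -6.0281e+11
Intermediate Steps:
b = 92416 (b = 304² = 92416)
w = 3152599/1608277 (w = ((283030 - 1102301) - 2333328)/(92416 - 1700693) = (-819271 - 2333328)/(-1608277) = -3152599*(-1/1608277) = 3152599/1608277 ≈ 1.9602)
(3028895 + 1681215)*(6736*(-19) + w) = (3028895 + 1681215)*(6736*(-19) + 3152599/1608277) = 4710110*(-127984 + 3152599/1608277) = 4710110*(-205830570969/1608277) = -969484630626796590/1608277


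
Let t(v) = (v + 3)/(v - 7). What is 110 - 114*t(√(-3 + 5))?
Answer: 7792/47 + 1140*√2/47 ≈ 200.09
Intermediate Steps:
t(v) = (3 + v)/(-7 + v)
110 - 114*t(√(-3 + 5)) = 110 - 114*(3 + √(-3 + 5))/(-7 + √(-3 + 5)) = 110 - 114*(3 + √2)/(-7 + √2)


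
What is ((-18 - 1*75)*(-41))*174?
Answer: 663462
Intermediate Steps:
((-18 - 1*75)*(-41))*174 = ((-18 - 75)*(-41))*174 = -93*(-41)*174 = 3813*174 = 663462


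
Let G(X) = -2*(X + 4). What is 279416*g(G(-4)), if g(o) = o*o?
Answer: 0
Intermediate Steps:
G(X) = -8 - 2*X (G(X) = -2*(4 + X) = -8 - 2*X)
g(o) = o²
279416*g(G(-4)) = 279416*(-8 - 2*(-4))² = 279416*(-8 + 8)² = 279416*0² = 279416*0 = 0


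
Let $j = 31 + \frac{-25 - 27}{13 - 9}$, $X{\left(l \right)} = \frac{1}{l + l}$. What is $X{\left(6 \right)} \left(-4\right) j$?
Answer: $-6$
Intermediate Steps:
$X{\left(l \right)} = \frac{1}{2 l}$
$j = 18$ ($j = 31 - \frac{52}{4} = 31 - 13 = 18$)
$X{\left(6 \right)} \left(-4\right) j = \frac{1}{2 \cdot 6} \left(-4\right) 18 = \frac{1}{2} \cdot \frac{1}{6} \left(-4\right) 18 = \frac{1}{12} \left(-4\right) 18 = \left(- \frac{1}{3}\right) 18 = -6$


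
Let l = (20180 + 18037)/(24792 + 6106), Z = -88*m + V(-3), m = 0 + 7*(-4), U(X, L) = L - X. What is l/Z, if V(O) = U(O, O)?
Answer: 38217/76132672 ≈ 0.00050198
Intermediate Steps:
m = -28 (m = 0 - 28 = -28)
V(O) = 0 (V(O) = O - O = 0)
Z = 2464 (Z = -88*(-28) + 0 = 2464 + 0 = 2464)
l = 38217/30898 ≈ 1.2369
l/Z = (38217/30898)/2464 = (38217/30898)*(1/2464) = 38217/76132672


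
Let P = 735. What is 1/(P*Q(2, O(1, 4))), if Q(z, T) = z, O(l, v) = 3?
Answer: 1/1470 ≈ 0.00068027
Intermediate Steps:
1/(P*Q(2, O(1, 4))) = 1/(735*2) = 1/1470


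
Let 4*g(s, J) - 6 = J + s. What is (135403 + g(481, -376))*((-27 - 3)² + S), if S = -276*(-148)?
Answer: 5653962951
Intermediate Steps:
g(s, J) = 3/2 + J/4 + s/4 (g(s, J) = 3/2 + (J + s)/4 = 3/2 + (J/4 + s/4) = 3/2 + J/4 + s/4)
S = 40848
(135403 + g(481, -376))*((-27 - 3)² + S) = (135403 + (3/2 + (¼)*(-376) + (¼)*481))*((-27 - 3)² + 40848) = (135403 + (3/2 - 94 + 481/4))*((-30)² + 40848) = (135403 + 111/4)*(900 + 40848) = (541723/4)*41748 = 5653962951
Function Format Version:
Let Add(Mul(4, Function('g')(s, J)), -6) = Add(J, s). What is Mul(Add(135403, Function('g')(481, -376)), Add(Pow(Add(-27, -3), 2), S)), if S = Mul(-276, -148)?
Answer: 5653962951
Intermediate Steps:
Function('g')(s, J) = Add(Rational(3, 2), Mul(Rational(1, 4), J), Mul(Rational(1, 4), s)) (Function('g')(s, J) = Add(Rational(3, 2), Mul(Rational(1, 4), Add(J, s))) = Add(Rational(3, 2), Add(Mul(Rational(1, 4), J), Mul(Rational(1, 4), s))) = Add(Rational(3, 2), Mul(Rational(1, 4), J), Mul(Rational(1, 4), s)))
S = 40848
Mul(Add(135403, Function('g')(481, -376)), Add(Pow(Add(-27, -3), 2), S)) = Mul(Add(135403, Add(Rational(3, 2), Mul(Rational(1, 4), -376), Mul(Rational(1, 4), 481))), Add(Pow(Add(-27, -3), 2), 40848)) = Mul(Add(135403, Add(Rational(3, 2), -94, Rational(481, 4))), Add(Pow(-30, 2), 40848)) = Mul(Add(135403, Rational(111, 4)), Add(900, 40848)) = Mul(Rational(541723, 4), 41748) = 5653962951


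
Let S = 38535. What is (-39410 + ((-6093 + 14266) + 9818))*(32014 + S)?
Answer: -1511089031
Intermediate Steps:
(-39410 + ((-6093 + 14266) + 9818))*(32014 + S) = (-39410 + ((-6093 + 14266) + 9818))*(32014 + 38535) = (-39410 + (8173 + 9818))*70549 = (-39410 + 17991)*70549 = -21419*70549 = -1511089031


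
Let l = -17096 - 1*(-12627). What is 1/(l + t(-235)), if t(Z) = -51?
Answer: -1/4520 ≈ -0.00022124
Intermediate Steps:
l = -4469 (l = -17096 + 12627 = -4469)
1/(l + t(-235)) = 1/(-4469 - 51) = 1/(-4520) = -1/4520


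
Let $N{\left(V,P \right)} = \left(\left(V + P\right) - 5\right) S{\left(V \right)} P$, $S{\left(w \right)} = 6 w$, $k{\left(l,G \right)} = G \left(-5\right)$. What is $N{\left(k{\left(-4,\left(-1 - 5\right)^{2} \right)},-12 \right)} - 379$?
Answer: $-2553499$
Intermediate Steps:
$k{\left(l,G \right)} = - 5 G$
$N{\left(V,P \right)} = 6 P V \left(-5 + P + V\right)$ ($N{\left(V,P \right)} = \left(\left(V + P\right) - 5\right) 6 V P = \left(\left(P + V\right) - 5\right) 6 V P = \left(-5 + P + V\right) 6 V P = 6 V \left(-5 + P + V\right) P = 6 P V \left(-5 + P + V\right)$)
$N{\left(k{\left(-4,\left(-1 - 5\right)^{2} \right)},-12 \right)} - 379 = 6 \left(-12\right) \left(- 5 \left(-1 - 5\right)^{2}\right) \left(-5 - 12 - 5 \left(-1 - 5\right)^{2}\right) - 379 = 6 \left(-12\right) \left(- 5 \left(-6\right)^{2}\right) \left(-5 - 12 - 5 \left(-6\right)^{2}\right) - 379 = 6 \left(-12\right) \left(\left(-5\right) 36\right) \left(-5 - 12 - 180\right) - 379 = 6 \left(-12\right) \left(-180\right) \left(-5 - 12 - 180\right) - 379 = 6 \left(-12\right) \left(-180\right) \left(-197\right) - 379 = -2553120 - 379 = -2553499$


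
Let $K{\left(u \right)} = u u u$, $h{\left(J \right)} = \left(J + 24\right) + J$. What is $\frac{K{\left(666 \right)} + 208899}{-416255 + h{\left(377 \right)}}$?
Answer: $- \frac{295617195}{415477} \approx -711.51$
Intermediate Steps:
$h{\left(J \right)} = 24 + 2 J$ ($h{\left(J \right)} = \left(24 + J\right) + J = 24 + 2 J$)
$K{\left(u \right)} = u^{3}$ ($K{\left(u \right)} = u^{2} u = u^{3}$)
$\frac{K{\left(666 \right)} + 208899}{-416255 + h{\left(377 \right)}} = \frac{666^{3} + 208899}{-416255 + \left(24 + 2 \cdot 377\right)} = \frac{295408296 + 208899}{-416255 + \left(24 + 754\right)} = \frac{295617195}{-416255 + 778} = \frac{295617195}{-415477} = 295617195 \left(- \frac{1}{415477}\right) = - \frac{295617195}{415477}$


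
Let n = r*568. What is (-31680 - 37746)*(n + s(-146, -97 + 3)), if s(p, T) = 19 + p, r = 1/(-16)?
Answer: 11281725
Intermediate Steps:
r = -1/16 ≈ -0.062500
n = -71/2 (n = -1/16*568 = -71/2 ≈ -35.500)
(-31680 - 37746)*(n + s(-146, -97 + 3)) = (-31680 - 37746)*(-71/2 + (19 - 146)) = -69426*(-71/2 - 127) = -69426*(-325/2) = 11281725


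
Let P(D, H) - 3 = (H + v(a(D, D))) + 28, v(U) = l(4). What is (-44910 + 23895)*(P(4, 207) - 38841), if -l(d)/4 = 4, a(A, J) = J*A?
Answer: 811578285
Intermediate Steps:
a(A, J) = A*J
l(d) = -16 (l(d) = -4*4 = -16)
v(U) = -16
P(D, H) = 15 + H (P(D, H) = 3 + ((H - 16) + 28) = 3 + ((-16 + H) + 28) = 3 + (12 + H) = 15 + H)
(-44910 + 23895)*(P(4, 207) - 38841) = (-44910 + 23895)*((15 + 207) - 38841) = -21015*(222 - 38841) = -21015*(-38619) = 811578285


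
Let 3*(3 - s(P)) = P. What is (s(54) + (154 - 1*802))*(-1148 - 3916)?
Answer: 3357432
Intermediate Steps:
s(P) = 3 - P/3
(s(54) + (154 - 1*802))*(-1148 - 3916) = ((3 - 1/3*54) + (154 - 1*802))*(-1148 - 3916) = ((3 - 18) + (154 - 802))*(-5064) = (-15 - 648)*(-5064) = -663*(-5064) = 3357432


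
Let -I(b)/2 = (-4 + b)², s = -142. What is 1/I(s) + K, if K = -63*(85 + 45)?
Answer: -349156081/42632 ≈ -8190.0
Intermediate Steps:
I(b) = -2*(-4 + b)²
K = -8190 (K = -63*130 = -8190)
1/I(s) + K = 1/(-2*(-4 - 142)²) - 8190 = 1/(-2*(-146)²) - 8190 = 1/(-2*21316) - 8190 = 1/(-42632) - 8190 = -1/42632 - 8190 = -349156081/42632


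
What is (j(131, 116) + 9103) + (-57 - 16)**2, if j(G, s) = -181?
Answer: 14251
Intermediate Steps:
(j(131, 116) + 9103) + (-57 - 16)**2 = (-181 + 9103) + (-57 - 16)**2 = 8922 + (-73)**2 = 8922 + 5329 = 14251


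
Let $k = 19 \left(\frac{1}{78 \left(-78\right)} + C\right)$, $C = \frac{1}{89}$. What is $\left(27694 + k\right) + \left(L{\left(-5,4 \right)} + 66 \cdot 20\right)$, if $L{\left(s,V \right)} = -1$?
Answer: $\frac{15709957093}{541476} \approx 29013.0$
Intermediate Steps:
$C = \frac{1}{89} \approx 0.011236$
$k = \frac{113905}{541476}$ ($k = 19 \left(\frac{1}{78 \left(-78\right)} + \frac{1}{89}\right) = 19 \left(\frac{1}{78} \left(- \frac{1}{78}\right) + \frac{1}{89}\right) = 19 \left(- \frac{1}{6084} + \frac{1}{89}\right) = 19 \cdot \frac{5995}{541476} = \frac{113905}{541476} \approx 0.21036$)
$\left(27694 + k\right) + \left(L{\left(-5,4 \right)} + 66 \cdot 20\right) = \left(27694 + \frac{113905}{541476}\right) + \left(-1 + 66 \cdot 20\right) = \frac{14995750249}{541476} + \left(-1 + 1320\right) = \frac{14995750249}{541476} + 1319 = \frac{15709957093}{541476}$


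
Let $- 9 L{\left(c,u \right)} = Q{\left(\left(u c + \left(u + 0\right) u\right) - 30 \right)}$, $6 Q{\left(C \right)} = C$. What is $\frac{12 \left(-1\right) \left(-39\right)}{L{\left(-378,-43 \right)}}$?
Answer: $- \frac{25272}{18073} \approx -1.3983$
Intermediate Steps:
$Q{\left(C \right)} = \frac{C}{6}$
$L{\left(c,u \right)} = \frac{5}{9} - \frac{u^{2}}{54} - \frac{c u}{54}$ ($L{\left(c,u \right)} = - \frac{\frac{1}{6} \left(\left(u c + \left(u + 0\right) u\right) - 30\right)}{9} = - \frac{\frac{1}{6} \left(\left(c u + u u\right) - 30\right)}{9} = - \frac{\frac{1}{6} \left(\left(c u + u^{2}\right) - 30\right)}{9} = - \frac{\frac{1}{6} \left(\left(u^{2} + c u\right) - 30\right)}{9} = - \frac{\frac{1}{6} \left(-30 + u^{2} + c u\right)}{9} = - \frac{-5 + \frac{u^{2}}{6} + \frac{c u}{6}}{9} = \frac{5}{9} - \frac{u^{2}}{54} - \frac{c u}{54}$)
$\frac{12 \left(-1\right) \left(-39\right)}{L{\left(-378,-43 \right)}} = \frac{12 \left(-1\right) \left(-39\right)}{\frac{5}{9} - \frac{\left(-43\right)^{2}}{54} - \left(-7\right) \left(-43\right)} = \frac{\left(-12\right) \left(-39\right)}{\frac{5}{9} - \frac{1849}{54} - 301} = \frac{468}{\frac{5}{9} - \frac{1849}{54} - 301} = \frac{468}{- \frac{18073}{54}} = 468 \left(- \frac{54}{18073}\right) = - \frac{25272}{18073}$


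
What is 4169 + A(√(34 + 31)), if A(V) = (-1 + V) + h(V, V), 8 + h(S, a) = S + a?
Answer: 4160 + 3*√65 ≈ 4184.2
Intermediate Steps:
h(S, a) = -8 + S + a (h(S, a) = -8 + (S + a) = -8 + S + a)
A(V) = -9 + 3*V (A(V) = (-1 + V) + (-8 + V + V) = (-1 + V) + (-8 + 2*V) = -9 + 3*V)
4169 + A(√(34 + 31)) = 4169 + (-9 + 3*√(34 + 31)) = 4169 + (-9 + 3*√65) = 4160 + 3*√65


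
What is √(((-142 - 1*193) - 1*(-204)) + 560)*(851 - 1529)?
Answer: -678*√429 ≈ -14043.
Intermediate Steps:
√(((-142 - 1*193) - 1*(-204)) + 560)*(851 - 1529) = √(((-142 - 193) + 204) + 560)*(-678) = √((-335 + 204) + 560)*(-678) = √(-131 + 560)*(-678) = √429*(-678) = -678*√429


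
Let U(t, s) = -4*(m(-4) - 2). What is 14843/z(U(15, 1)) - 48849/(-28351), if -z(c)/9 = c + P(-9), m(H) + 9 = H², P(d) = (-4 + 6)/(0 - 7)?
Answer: 3008126273/36232578 ≈ 83.023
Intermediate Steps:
P(d) = -2/7 (P(d) = 2/(-7) = 2*(-⅐) = -2/7)
m(H) = -9 + H²
U(t, s) = -20 (U(t, s) = -4*((-9 + (-4)²) - 2) = -4*((-9 + 16) - 2) = -4*(7 - 2) = -4*5 = -20)
z(c) = 18/7 - 9*c (z(c) = -9*(c - 2/7) = -9*(-2/7 + c) = 18/7 - 9*c)
14843/z(U(15, 1)) - 48849/(-28351) = 14843/(18/7 - 9*(-20)) - 48849/(-28351) = 14843/(18/7 + 180) - 48849*(-1/28351) = 14843/(1278/7) + 48849/28351 = 14843*(7/1278) + 48849/28351 = 103901/1278 + 48849/28351 = 3008126273/36232578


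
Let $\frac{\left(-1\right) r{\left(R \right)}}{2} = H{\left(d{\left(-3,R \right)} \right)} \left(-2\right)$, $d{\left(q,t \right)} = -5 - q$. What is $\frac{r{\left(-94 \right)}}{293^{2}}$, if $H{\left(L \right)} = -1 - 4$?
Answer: $- \frac{20}{85849} \approx -0.00023297$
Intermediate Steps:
$H{\left(L \right)} = -5$
$r{\left(R \right)} = -20$ ($r{\left(R \right)} = - 2 \left(\left(-5\right) \left(-2\right)\right) = \left(-2\right) 10 = -20$)
$\frac{r{\left(-94 \right)}}{293^{2}} = - \frac{20}{293^{2}} = - \frac{20}{85849}$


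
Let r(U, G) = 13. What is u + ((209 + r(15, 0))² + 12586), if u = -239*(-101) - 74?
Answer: 85935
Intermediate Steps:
u = 24065 (u = 24139 - 74 = 24065)
u + ((209 + r(15, 0))² + 12586) = 24065 + ((209 + 13)² + 12586) = 24065 + (222² + 12586) = 24065 + (49284 + 12586) = 24065 + 61870 = 85935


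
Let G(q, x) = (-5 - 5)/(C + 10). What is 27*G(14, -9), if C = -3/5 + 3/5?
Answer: -27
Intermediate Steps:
C = 0 (C = -3*⅕ + 3*(⅕) = -⅗ + ⅗ = 0)
G(q, x) = -1 (G(q, x) = (-5 - 5)/(0 + 10) = -10/10 = -10*⅒ = -1)
27*G(14, -9) = 27*(-1) = -27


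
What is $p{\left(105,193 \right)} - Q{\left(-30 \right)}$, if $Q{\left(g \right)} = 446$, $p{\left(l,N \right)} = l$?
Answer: $-341$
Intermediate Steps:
$p{\left(105,193 \right)} - Q{\left(-30 \right)} = 105 - 446 = -341$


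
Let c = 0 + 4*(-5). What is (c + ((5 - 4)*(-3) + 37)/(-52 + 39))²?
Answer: 86436/169 ≈ 511.46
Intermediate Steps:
c = -20 (c = 0 - 20 = -20)
(c + ((5 - 4)*(-3) + 37)/(-52 + 39))² = (-20 + ((5 - 4)*(-3) + 37)/(-52 + 39))² = (-20 + (1*(-3) + 37)/(-13))² = (-20 + (-3 + 37)*(-1/13))² = (-20 + 34*(-1/13))² = (-20 - 34/13)² = (-294/13)² = 86436/169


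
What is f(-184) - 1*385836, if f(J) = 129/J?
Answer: -70993953/184 ≈ -3.8584e+5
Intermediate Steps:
f(-184) - 1*385836 = 129/(-184) - 1*385836 = 129*(-1/184) - 385836 = -129/184 - 385836 = -70993953/184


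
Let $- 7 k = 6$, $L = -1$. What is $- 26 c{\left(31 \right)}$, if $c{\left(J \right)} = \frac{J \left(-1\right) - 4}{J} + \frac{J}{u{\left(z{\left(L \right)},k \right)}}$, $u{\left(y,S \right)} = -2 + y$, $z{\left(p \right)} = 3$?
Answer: $- \frac{24076}{31} \approx -776.65$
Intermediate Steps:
$k = - \frac{6}{7}$ ($k = \left(- \frac{1}{7}\right) 6 = - \frac{6}{7} \approx -0.85714$)
$c{\left(J \right)} = J + \frac{-4 - J}{J}$ ($c{\left(J \right)} = \frac{J \left(-1\right) - 4}{J} + \frac{J}{-2 + 3} = \frac{- J - 4}{J} + \frac{J}{1} = \frac{-4 - J}{J} + J 1 = \frac{-4 - J}{J} + J = J + \frac{-4 - J}{J}$)
$- 26 c{\left(31 \right)} = - 26 \left(-1 + 31 - \frac{4}{31}\right) = \left(-26\right) \frac{926}{31} = - \frac{24076}{31}$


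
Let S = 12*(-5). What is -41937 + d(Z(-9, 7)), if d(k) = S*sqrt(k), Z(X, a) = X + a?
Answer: -41937 - 60*I*sqrt(2) ≈ -41937.0 - 84.853*I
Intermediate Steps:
S = -60
d(k) = -60*sqrt(k)
-41937 + d(Z(-9, 7)) = -41937 - 60*sqrt(-9 + 7) = -41937 - 60*I*sqrt(2)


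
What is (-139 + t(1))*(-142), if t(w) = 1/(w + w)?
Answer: 19667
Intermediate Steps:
t(w) = 1/(2*w)
(-139 + t(1))*(-142) = (-139 + (½)/1)*(-142) = (-139 + (½)*1)*(-142) = (-139 + ½)*(-142) = -277/2*(-142) = 19667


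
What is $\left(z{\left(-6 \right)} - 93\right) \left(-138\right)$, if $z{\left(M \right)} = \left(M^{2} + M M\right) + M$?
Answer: $3726$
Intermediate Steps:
$z{\left(M \right)} = M + 2 M^{2}$ ($z{\left(M \right)} = \left(M^{2} + M^{2}\right) + M = 2 M^{2} + M = M + 2 M^{2}$)
$\left(z{\left(-6 \right)} - 93\right) \left(-138\right) = \left(- 6 \left(1 + 2 \left(-6\right)\right) - 93\right) \left(-138\right) = \left(- 6 \left(1 - 12\right) - 93\right) \left(-138\right) = \left(\left(-6\right) \left(-11\right) - 93\right) \left(-138\right) = \left(66 - 93\right) \left(-138\right) = \left(-27\right) \left(-138\right) = 3726$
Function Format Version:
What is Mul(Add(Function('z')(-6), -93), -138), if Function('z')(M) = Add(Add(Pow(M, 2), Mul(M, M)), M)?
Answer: 3726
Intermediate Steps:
Function('z')(M) = Add(M, Mul(2, Pow(M, 2))) (Function('z')(M) = Add(Add(Pow(M, 2), Pow(M, 2)), M) = Add(Mul(2, Pow(M, 2)), M) = Add(M, Mul(2, Pow(M, 2))))
Mul(Add(Function('z')(-6), -93), -138) = Mul(Add(Mul(-6, Add(1, Mul(2, -6))), -93), -138) = Mul(Add(Mul(-6, Add(1, -12)), -93), -138) = Mul(Add(Mul(-6, -11), -93), -138) = Mul(Add(66, -93), -138) = Mul(-27, -138) = 3726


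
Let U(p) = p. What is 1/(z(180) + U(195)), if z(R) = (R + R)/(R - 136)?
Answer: 11/2235 ≈ 0.0049217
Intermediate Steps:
z(R) = 2*R/(-136 + R) (z(R) = (2*R)/(-136 + R) = 2*R/(-136 + R))
1/(z(180) + U(195)) = 1/(2*180/(-136 + 180) + 195) = 1/(2*180/44 + 195) = 1/(2*180*(1/44) + 195) = 1/(90/11 + 195) = 1/(2235/11) = 11/2235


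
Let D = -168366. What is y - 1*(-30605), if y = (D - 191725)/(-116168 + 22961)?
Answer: 2852960326/93207 ≈ 30609.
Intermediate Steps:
y = 360091/93207 (y = (-168366 - 191725)/(-116168 + 22961) = -360091/(-93207) = -360091*(-1/93207) = 360091/93207 ≈ 3.8633)
y - 1*(-30605) = 360091/93207 - 1*(-30605) = 360091/93207 + 30605 = 2852960326/93207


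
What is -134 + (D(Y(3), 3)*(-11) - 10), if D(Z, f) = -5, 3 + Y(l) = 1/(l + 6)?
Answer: -89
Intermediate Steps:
Y(l) = -3 + 1/(6 + l) (Y(l) = -3 + 1/(l + 6) = -3 + 1/(6 + l))
-134 + (D(Y(3), 3)*(-11) - 10) = -134 + (-5*(-11) - 10) = -134 + (55 - 10) = -134 + 45 = -89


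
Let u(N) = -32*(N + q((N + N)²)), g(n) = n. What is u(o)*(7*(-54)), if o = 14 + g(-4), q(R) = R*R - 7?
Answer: 1935396288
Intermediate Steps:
q(R) = -7 + R² (q(R) = R² - 7 = -7 + R²)
o = 10 (o = 14 - 4 = 10)
u(N) = 224 - 512*N⁴ - 32*N (u(N) = -32*(N + (-7 + ((N + N)²)²)) = -32*(N + (-7 + ((2*N)²)²)) = -32*(N + (-7 + (4*N²)²)) = -32*(N + (-7 + 16*N⁴)) = -32*(-7 + N + 16*N⁴) = 224 - 512*N⁴ - 32*N)
u(o)*(7*(-54)) = (224 - 512*10⁴ - 32*10)*(7*(-54)) = (224 - 512*10000 - 320)*(-378) = (224 - 5120000 - 320)*(-378) = -5120096*(-378) = 1935396288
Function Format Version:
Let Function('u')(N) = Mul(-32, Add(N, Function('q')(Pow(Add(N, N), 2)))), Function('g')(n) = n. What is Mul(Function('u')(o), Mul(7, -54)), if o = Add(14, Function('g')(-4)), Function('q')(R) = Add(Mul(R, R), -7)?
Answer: 1935396288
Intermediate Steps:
Function('q')(R) = Add(-7, Pow(R, 2)) (Function('q')(R) = Add(Pow(R, 2), -7) = Add(-7, Pow(R, 2)))
o = 10 (o = Add(14, -4) = 10)
Function('u')(N) = Add(224, Mul(-512, Pow(N, 4)), Mul(-32, N)) (Function('u')(N) = Mul(-32, Add(N, Add(-7, Pow(Pow(Add(N, N), 2), 2)))) = Mul(-32, Add(N, Add(-7, Pow(Pow(Mul(2, N), 2), 2)))) = Mul(-32, Add(N, Add(-7, Pow(Mul(4, Pow(N, 2)), 2)))) = Mul(-32, Add(N, Add(-7, Mul(16, Pow(N, 4))))) = Mul(-32, Add(-7, N, Mul(16, Pow(N, 4)))) = Add(224, Mul(-512, Pow(N, 4)), Mul(-32, N)))
Mul(Function('u')(o), Mul(7, -54)) = Mul(Add(224, Mul(-512, Pow(10, 4)), Mul(-32, 10)), Mul(7, -54)) = Mul(Add(224, Mul(-512, 10000), -320), -378) = Mul(Add(224, -5120000, -320), -378) = Mul(-5120096, -378) = 1935396288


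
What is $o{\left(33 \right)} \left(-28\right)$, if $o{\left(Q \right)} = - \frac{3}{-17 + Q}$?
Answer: $\frac{21}{4} \approx 5.25$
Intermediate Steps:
$o{\left(33 \right)} \left(-28\right) = - \frac{3}{-17 + 33} \left(-28\right) = - \frac{3}{16} \left(-28\right) = \left(-3\right) \frac{1}{16} \left(-28\right) = \left(- \frac{3}{16}\right) \left(-28\right) = \frac{21}{4}$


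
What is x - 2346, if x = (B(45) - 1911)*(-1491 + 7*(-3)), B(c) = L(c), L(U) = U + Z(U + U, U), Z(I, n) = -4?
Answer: 2825094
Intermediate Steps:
L(U) = -4 + U (L(U) = U - 4 = -4 + U)
B(c) = -4 + c
x = 2827440 (x = ((-4 + 45) - 1911)*(-1491 + 7*(-3)) = (41 - 1911)*(-1491 - 21) = -1870*(-1512) = 2827440)
x - 2346 = 2827440 - 2346 = 2825094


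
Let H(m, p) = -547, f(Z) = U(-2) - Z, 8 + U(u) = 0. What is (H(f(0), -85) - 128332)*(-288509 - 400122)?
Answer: 88750074649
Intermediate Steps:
U(u) = -8 (U(u) = -8 + 0 = -8)
f(Z) = -8 - Z
(H(f(0), -85) - 128332)*(-288509 - 400122) = (-547 - 128332)*(-288509 - 400122) = -128879*(-688631) = 88750074649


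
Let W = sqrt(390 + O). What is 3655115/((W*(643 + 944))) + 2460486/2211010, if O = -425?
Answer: 1230243/1105505 - 731023*I*sqrt(35)/11109 ≈ 1.1128 - 389.31*I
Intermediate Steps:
W = I*sqrt(35) (W = sqrt(390 - 425) = sqrt(-35) = I*sqrt(35) ≈ 5.9161*I)
3655115/((W*(643 + 944))) + 2460486/2211010 = 3655115/(((I*sqrt(35))*(643 + 944))) + 2460486/2211010 = 3655115/(((I*sqrt(35))*1587)) + 2460486*(1/2211010) = 3655115/((1587*I*sqrt(35))) + 1230243/1105505 = 3655115*(-I*sqrt(35)/55545) + 1230243/1105505 = -731023*I*sqrt(35)/11109 + 1230243/1105505 = 1230243/1105505 - 731023*I*sqrt(35)/11109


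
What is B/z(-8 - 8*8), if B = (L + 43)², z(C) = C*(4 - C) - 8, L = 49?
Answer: -1058/685 ≈ -1.5445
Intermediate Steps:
z(C) = -8 + C*(4 - C)
B = 8464 (B = (49 + 43)² = 92² = 8464)
B/z(-8 - 8*8) = 8464/(-8 - (-8 - 8*8)² + 4*(-8 - 8*8)) = 8464/(-8 - (-8 - 64)² + 4*(-8 - 64)) = 8464/(-8 - 1*(-72)² + 4*(-72)) = 8464/(-8 - 1*5184 - 288) = 8464/(-8 - 5184 - 288) = 8464/(-5480) = 8464*(-1/5480) = -1058/685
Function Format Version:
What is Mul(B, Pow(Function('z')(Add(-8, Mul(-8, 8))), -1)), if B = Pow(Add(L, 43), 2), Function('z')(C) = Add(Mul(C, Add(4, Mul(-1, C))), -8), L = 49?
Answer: Rational(-1058, 685) ≈ -1.5445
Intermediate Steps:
Function('z')(C) = Add(-8, Mul(C, Add(4, Mul(-1, C))))
B = 8464 (B = Pow(Add(49, 43), 2) = Pow(92, 2) = 8464)
Mul(B, Pow(Function('z')(Add(-8, Mul(-8, 8))), -1)) = Mul(8464, Pow(Add(-8, Mul(-1, Pow(Add(-8, Mul(-8, 8)), 2)), Mul(4, Add(-8, Mul(-8, 8)))), -1)) = Mul(8464, Pow(Add(-8, Mul(-1, Pow(Add(-8, -64), 2)), Mul(4, Add(-8, -64))), -1)) = Mul(8464, Pow(Add(-8, Mul(-1, Pow(-72, 2)), Mul(4, -72)), -1)) = Mul(8464, Pow(Add(-8, Mul(-1, 5184), -288), -1)) = Mul(8464, Pow(Add(-8, -5184, -288), -1)) = Mul(8464, Pow(-5480, -1)) = Mul(8464, Rational(-1, 5480)) = Rational(-1058, 685)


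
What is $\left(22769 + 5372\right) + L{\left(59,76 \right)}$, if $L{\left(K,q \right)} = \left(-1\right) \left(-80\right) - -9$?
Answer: $28230$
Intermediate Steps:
$L{\left(K,q \right)} = 89$ ($L{\left(K,q \right)} = 80 + 9 = 89$)
$\left(22769 + 5372\right) + L{\left(59,76 \right)} = \left(22769 + 5372\right) + 89 = 28141 + 89 = 28230$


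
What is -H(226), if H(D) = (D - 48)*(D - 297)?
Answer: 12638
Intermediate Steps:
H(D) = (-297 + D)*(-48 + D) (H(D) = (-48 + D)*(-297 + D) = (-297 + D)*(-48 + D))
-H(226) = -(14256 + 226² - 345*226) = -(14256 + 51076 - 77970) = -1*(-12638) = 12638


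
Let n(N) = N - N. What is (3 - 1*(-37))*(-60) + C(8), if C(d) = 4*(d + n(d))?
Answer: -2368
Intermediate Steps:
n(N) = 0
C(d) = 4*d (C(d) = 4*(d + 0) = 4*d)
(3 - 1*(-37))*(-60) + C(8) = (3 - 1*(-37))*(-60) + 4*8 = (3 + 37)*(-60) + 32 = 40*(-60) + 32 = -2400 + 32 = -2368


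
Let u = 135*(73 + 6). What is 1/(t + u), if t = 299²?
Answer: 1/100066 ≈ 9.9934e-6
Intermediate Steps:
u = 10665 (u = 135*79 = 10665)
t = 89401
1/(t + u) = 1/(89401 + 10665) = 1/100066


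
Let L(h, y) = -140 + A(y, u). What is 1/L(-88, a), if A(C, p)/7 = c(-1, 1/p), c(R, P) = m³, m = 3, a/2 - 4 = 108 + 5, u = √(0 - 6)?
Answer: 1/49 ≈ 0.020408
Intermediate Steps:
u = I*√6 (u = √(-6) = I*√6 ≈ 2.4495*I)
a = 234 (a = 8 + 2*(108 + 5) = 8 + 2*113 = 8 + 226 = 234)
c(R, P) = 27 (c(R, P) = 3³ = 27)
A(C, p) = 189 (A(C, p) = 7*27 = 189)
L(h, y) = 49 (L(h, y) = -140 + 189 = 49)
1/L(-88, a) = 1/49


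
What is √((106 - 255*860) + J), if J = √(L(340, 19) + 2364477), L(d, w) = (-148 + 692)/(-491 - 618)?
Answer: √(-269582535914 + 1109*√2908024733941)/1109 ≈ 466.54*I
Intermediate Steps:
L(d, w) = -544/1109 (L(d, w) = 544/(-1109) = 544*(-1/1109) = -544/1109)
J = √2908024733941/1109 (J = √(-544/1109 + 2364477) = √(2622204449/1109) = √2908024733941/1109 ≈ 1537.7)
√((106 - 255*860) + J) = √((106 - 255*860) + √2908024733941/1109) = √((106 - 219300) + √2908024733941/1109) = √(-219194 + √2908024733941/1109)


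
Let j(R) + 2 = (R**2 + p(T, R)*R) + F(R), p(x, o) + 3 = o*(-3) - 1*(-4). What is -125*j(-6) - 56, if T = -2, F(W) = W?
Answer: 10694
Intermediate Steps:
p(x, o) = 1 - 3*o (p(x, o) = -3 + (o*(-3) - 1*(-4)) = -3 + (-3*o + 4) = -3 + (4 - 3*o) = 1 - 3*o)
j(R) = -2 + R + R**2 + R*(1 - 3*R) (j(R) = -2 + ((R**2 + (1 - 3*R)*R) + R) = -2 + ((R**2 + R*(1 - 3*R)) + R) = -2 + (R + R**2 + R*(1 - 3*R)) = -2 + R + R**2 + R*(1 - 3*R))
-125*j(-6) - 56 = -125*(-2 - 2*(-6)**2 + 2*(-6)) - 56 = -125*(-2 - 2*36 - 12) - 56 = -125*(-2 - 72 - 12) - 56 = -125*(-86) - 56 = 10750 - 56 = 10694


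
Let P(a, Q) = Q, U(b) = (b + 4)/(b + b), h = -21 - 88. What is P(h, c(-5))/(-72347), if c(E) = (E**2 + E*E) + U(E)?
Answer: -501/723470 ≈ -0.00069250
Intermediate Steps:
h = -109
U(b) = (4 + b)/(2*b) (U(b) = (4 + b)/((2*b)) = (4 + b)*(1/(2*b)) = (4 + b)/(2*b))
c(E) = 2*E**2 + (4 + E)/(2*E) (c(E) = (E**2 + E*E) + (4 + E)/(2*E) = (E**2 + E**2) + (4 + E)/(2*E) = 2*E**2 + (4 + E)/(2*E))
P(h, c(-5))/(-72347) = ((1/2)*(4 - 5 + 4*(-5)**3)/(-5))/(-72347) = ((1/2)*(-1/5)*(4 - 5 + 4*(-125)))*(-1/72347) = ((1/2)*(-1/5)*(4 - 5 - 500))*(-1/72347) = ((1/2)*(-1/5)*(-501))*(-1/72347) = (501/10)*(-1/72347) = -501/723470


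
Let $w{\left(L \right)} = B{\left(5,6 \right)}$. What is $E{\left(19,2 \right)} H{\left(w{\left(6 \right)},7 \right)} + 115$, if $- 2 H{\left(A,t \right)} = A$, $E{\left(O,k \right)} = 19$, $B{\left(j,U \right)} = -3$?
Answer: $\frac{287}{2} \approx 143.5$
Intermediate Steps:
$w{\left(L \right)} = -3$
$H{\left(A,t \right)} = - \frac{A}{2}$
$E{\left(19,2 \right)} H{\left(w{\left(6 \right)},7 \right)} + 115 = 19 \left(\left(- \frac{1}{2}\right) \left(-3\right)\right) + 115 = 19 \cdot \frac{3}{2} + 115 = \frac{57}{2} + 115 = \frac{287}{2}$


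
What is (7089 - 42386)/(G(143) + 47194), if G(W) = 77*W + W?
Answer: -35297/58348 ≈ -0.60494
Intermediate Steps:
G(W) = 78*W
(7089 - 42386)/(G(143) + 47194) = (7089 - 42386)/(78*143 + 47194) = -35297/(11154 + 47194) = -35297/58348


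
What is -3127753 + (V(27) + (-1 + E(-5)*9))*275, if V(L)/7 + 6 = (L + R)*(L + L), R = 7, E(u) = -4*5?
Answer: 345222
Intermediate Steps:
E(u) = -20
V(L) = -42 + 14*L*(7 + L) (V(L) = -42 + 7*((L + 7)*(L + L)) = -42 + 7*((7 + L)*(2*L)) = -42 + 7*(2*L*(7 + L)) = -42 + 14*L*(7 + L))
-3127753 + (V(27) + (-1 + E(-5)*9))*275 = -3127753 + ((-42 + 14*27² + 98*27) + (-1 - 20*9))*275 = -3127753 + ((-42 + 14*729 + 2646) + (-1 - 180))*275 = -3127753 + ((-42 + 10206 + 2646) - 181)*275 = -3127753 + (12810 - 181)*275 = -3127753 + 12629*275 = -3127753 + 3472975 = 345222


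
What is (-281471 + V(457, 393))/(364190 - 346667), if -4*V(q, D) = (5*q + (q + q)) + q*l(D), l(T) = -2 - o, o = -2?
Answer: -6379/396 ≈ -16.109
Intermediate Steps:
l(T) = 0 (l(T) = -2 - 1*(-2) = -2 + 2 = 0)
V(q, D) = -7*q/4 (V(q, D) = -((5*q + (q + q)) + q*0)/4 = -((5*q + 2*q) + 0)/4 = -(7*q + 0)/4 = -7*q/4)
(-281471 + V(457, 393))/(364190 - 346667) = (-281471 - 7/4*457)/(364190 - 346667) = (-281471 - 3199/4)/17523 = -1129083/4*1/17523 = -6379/396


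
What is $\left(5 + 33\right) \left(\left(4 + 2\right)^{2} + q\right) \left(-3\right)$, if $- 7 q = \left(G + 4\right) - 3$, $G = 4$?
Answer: $- \frac{28158}{7} \approx -4022.6$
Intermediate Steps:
$q = - \frac{5}{7}$ ($q = - \frac{\left(4 + 4\right) - 3}{7} = - \frac{8 - 3}{7} = \left(- \frac{1}{7}\right) 5 = - \frac{5}{7} \approx -0.71429$)
$\left(5 + 33\right) \left(\left(4 + 2\right)^{2} + q\right) \left(-3\right) = \left(5 + 33\right) \left(\left(4 + 2\right)^{2} - \frac{5}{7}\right) \left(-3\right) = 38 \left(6^{2} - \frac{5}{7}\right) \left(-3\right) = 38 \left(36 - \frac{5}{7}\right) \left(-3\right) = 38 \cdot \frac{247}{7} \left(-3\right) = 38 \left(- \frac{741}{7}\right) = - \frac{28158}{7}$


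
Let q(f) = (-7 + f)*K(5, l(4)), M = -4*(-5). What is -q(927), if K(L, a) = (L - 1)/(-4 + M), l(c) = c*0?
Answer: -230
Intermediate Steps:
M = 20
l(c) = 0
K(L, a) = -1/16 + L/16 (K(L, a) = (L - 1)/(-4 + 20) = (-1 + L)/16 = (-1 + L)*(1/16) = -1/16 + L/16)
q(f) = -7/4 + f/4 (q(f) = (-7 + f)*(-1/16 + (1/16)*5) = (-7 + f)*(-1/16 + 5/16) = (-7 + f)*(1/4) = -7/4 + f/4)
-q(927) = -(-7/4 + (1/4)*927) = -(-7/4 + 927/4) = -1*230 = -230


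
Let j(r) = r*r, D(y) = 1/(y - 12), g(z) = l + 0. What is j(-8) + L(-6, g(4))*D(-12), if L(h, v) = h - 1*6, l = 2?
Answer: 129/2 ≈ 64.500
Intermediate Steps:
g(z) = 2 (g(z) = 2 + 0 = 2)
D(y) = 1/(-12 + y)
j(r) = r²
L(h, v) = -6 + h (L(h, v) = h - 6 = -6 + h)
j(-8) + L(-6, g(4))*D(-12) = (-8)² + (-6 - 6)/(-12 - 12) = 64 - 12/(-24) = 64 - 12*(-1/24) = 64 + ½ = 129/2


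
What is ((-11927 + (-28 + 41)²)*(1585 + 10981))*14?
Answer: -2068514392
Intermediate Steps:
((-11927 + (-28 + 41)²)*(1585 + 10981))*14 = ((-11927 + 13²)*12566)*14 = ((-11927 + 169)*12566)*14 = -11758*12566*14 = -147751028*14 = -2068514392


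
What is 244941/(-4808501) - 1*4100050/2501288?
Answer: -10163881254529/6013722924644 ≈ -1.6901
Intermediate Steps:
244941/(-4808501) - 1*4100050/2501288 = 244941*(-1/4808501) - 4100050*1/2501288 = -244941/4808501 - 2050025/1250644 = -10163881254529/6013722924644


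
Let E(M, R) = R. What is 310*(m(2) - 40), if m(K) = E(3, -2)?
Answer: -13020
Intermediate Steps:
m(K) = -2
310*(m(2) - 40) = 310*(-2 - 40) = 310*(-42) = -13020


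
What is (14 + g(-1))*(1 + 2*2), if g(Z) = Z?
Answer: 65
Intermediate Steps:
(14 + g(-1))*(1 + 2*2) = (14 - 1)*(1 + 2*2) = 13*(1 + 4) = 13*5 = 65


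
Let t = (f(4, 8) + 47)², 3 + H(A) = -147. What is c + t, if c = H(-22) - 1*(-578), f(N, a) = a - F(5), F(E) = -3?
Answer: 3792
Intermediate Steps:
H(A) = -150 (H(A) = -3 - 147 = -150)
f(N, a) = 3 + a (f(N, a) = a - 1*(-3) = a + 3 = 3 + a)
t = 3364 (t = ((3 + 8) + 47)² = (11 + 47)² = 58² = 3364)
c = 428 (c = -150 - 1*(-578) = -150 + 578 = 428)
c + t = 428 + 3364 = 3792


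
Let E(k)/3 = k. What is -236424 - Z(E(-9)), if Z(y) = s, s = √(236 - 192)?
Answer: -236424 - 2*√11 ≈ -2.3643e+5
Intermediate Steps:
E(k) = 3*k
s = 2*√11 (s = √44 = 2*√11 ≈ 6.6332)
Z(y) = 2*√11
-236424 - Z(E(-9)) = -236424 - 2*√11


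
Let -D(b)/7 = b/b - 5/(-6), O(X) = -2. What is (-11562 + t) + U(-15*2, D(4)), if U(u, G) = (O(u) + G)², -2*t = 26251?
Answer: -880829/36 ≈ -24467.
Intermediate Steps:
t = -26251/2 (t = -½*26251 = -26251/2 ≈ -13126.)
D(b) = -77/6 (D(b) = -7*(b/b - 5/(-6)) = -7*(1 - 5*(-⅙)) = -7*(1 + ⅚) = -7*11/6 = -77/6)
U(u, G) = (-2 + G)²
(-11562 + t) + U(-15*2, D(4)) = (-11562 - 26251/2) + (-2 - 77/6)² = -49375/2 + (-89/6)² = -49375/2 + 7921/36 = -880829/36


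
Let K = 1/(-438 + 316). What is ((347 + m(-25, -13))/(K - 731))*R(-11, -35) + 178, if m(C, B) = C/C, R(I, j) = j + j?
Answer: 18846494/89183 ≈ 211.32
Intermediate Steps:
R(I, j) = 2*j
K = -1/122 (K = 1/(-122) = -1/122 ≈ -0.0081967)
m(C, B) = 1
((347 + m(-25, -13))/(K - 731))*R(-11, -35) + 178 = ((347 + 1)/(-1/122 - 731))*(2*(-35)) + 178 = (348/(-89183/122))*(-70) + 178 = (348*(-122/89183))*(-70) + 178 = -42456/89183*(-70) + 178 = 2971920/89183 + 178 = 18846494/89183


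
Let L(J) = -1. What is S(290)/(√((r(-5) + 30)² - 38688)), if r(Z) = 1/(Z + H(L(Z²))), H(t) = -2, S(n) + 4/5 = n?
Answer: -10122*I*√1852031/9260155 ≈ -1.4876*I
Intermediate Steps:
S(n) = -⅘ + n
r(Z) = 1/(-2 + Z) (r(Z) = 1/(Z - 2) = 1/(-2 + Z))
S(290)/(√((r(-5) + 30)² - 38688)) = (-⅘ + 290)/(√((1/(-2 - 5) + 30)² - 38688)) = 1446/(5*(√((1/(-7) + 30)² - 38688))) = 1446/(5*(√((-⅐ + 30)² - 38688))) = 1446/(5*(√((209/7)² - 38688))) = 1446/(5*(√(43681/49 - 38688))) = 1446/(5*(√(-1852031/49))) = 1446/(5*((I*√1852031/7))) = 1446*(-7*I*√1852031/1852031)/5 = -10122*I*√1852031/9260155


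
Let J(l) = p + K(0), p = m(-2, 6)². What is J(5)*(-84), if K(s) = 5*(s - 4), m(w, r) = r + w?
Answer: 336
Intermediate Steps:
K(s) = -20 + 5*s (K(s) = 5*(-4 + s) = -20 + 5*s)
p = 16 (p = (6 - 2)² = 4² = 16)
J(l) = -4 (J(l) = 16 + (-20 + 5*0) = 16 + (-20 + 0) = 16 - 20 = -4)
J(5)*(-84) = -4*(-84) = 336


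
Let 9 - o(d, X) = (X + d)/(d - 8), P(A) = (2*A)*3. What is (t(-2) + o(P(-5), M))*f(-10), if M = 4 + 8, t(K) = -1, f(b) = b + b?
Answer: -2860/19 ≈ -150.53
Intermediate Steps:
P(A) = 6*A
f(b) = 2*b
M = 12
o(d, X) = 9 - (X + d)/(-8 + d) (o(d, X) = 9 - (X + d)/(d - 8) = 9 - (X + d)/(-8 + d))
(t(-2) + o(P(-5), M))*f(-10) = (-1 + (-72 - 1*12 + 8*(6*(-5)))/(-8 + 6*(-5)))*(2*(-10)) = (-1 + (-72 - 12 + 8*(-30))/(-8 - 30))*(-20) = (-1 + (-72 - 12 - 240)/(-38))*(-20) = (-1 - 1/38*(-324))*(-20) = (-1 + 162/19)*(-20) = (143/19)*(-20) = -2860/19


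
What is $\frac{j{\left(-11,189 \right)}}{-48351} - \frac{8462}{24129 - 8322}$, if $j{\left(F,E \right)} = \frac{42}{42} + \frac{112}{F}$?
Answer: $- \frac{136333675}{254761419} \approx -0.53514$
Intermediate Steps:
$j{\left(F,E \right)} = 1 + \frac{112}{F}$ ($j{\left(F,E \right)} = 42 \cdot \frac{1}{42} + \frac{112}{F} = 1 + \frac{112}{F}$)
$\frac{j{\left(-11,189 \right)}}{-48351} - \frac{8462}{24129 - 8322} = \frac{\frac{1}{-11} \left(112 - 11\right)}{-48351} - \frac{8462}{24129 - 8322} = \left(- \frac{1}{11}\right) 101 \left(- \frac{1}{48351}\right) - \frac{8462}{15807} = \left(- \frac{101}{11}\right) \left(- \frac{1}{48351}\right) - \frac{8462}{15807} = \frac{101}{531861} - \frac{8462}{15807} = - \frac{136333675}{254761419}$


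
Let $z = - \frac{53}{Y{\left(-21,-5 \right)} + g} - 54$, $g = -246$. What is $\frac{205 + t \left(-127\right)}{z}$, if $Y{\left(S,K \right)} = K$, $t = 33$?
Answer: $\frac{1000486}{13501} \approx 74.105$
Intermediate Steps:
$z = - \frac{13501}{251}$ ($z = - \frac{53}{-5 - 246} - 54 = - \frac{53}{-251} - 54 = \left(-53\right) \left(- \frac{1}{251}\right) - 54 = \frac{53}{251} - 54 = - \frac{13501}{251} \approx -53.789$)
$\frac{205 + t \left(-127\right)}{z} = \frac{205 + 33 \left(-127\right)}{- \frac{13501}{251}} = \left(205 - 4191\right) \left(- \frac{251}{13501}\right) = \left(-3986\right) \left(- \frac{251}{13501}\right) = \frac{1000486}{13501}$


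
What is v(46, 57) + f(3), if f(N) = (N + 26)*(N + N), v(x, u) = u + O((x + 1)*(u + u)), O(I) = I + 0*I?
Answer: 5589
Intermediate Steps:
O(I) = I (O(I) = I + 0 = I)
v(x, u) = u + 2*u*(1 + x) (v(x, u) = u + (x + 1)*(u + u) = u + (1 + x)*(2*u) = u + 2*u*(1 + x))
f(N) = 2*N*(26 + N) (f(N) = (26 + N)*(2*N) = 2*N*(26 + N))
v(46, 57) + f(3) = 57*(3 + 2*46) + 2*3*(26 + 3) = 57*(3 + 92) + 2*3*29 = 57*95 + 174 = 5415 + 174 = 5589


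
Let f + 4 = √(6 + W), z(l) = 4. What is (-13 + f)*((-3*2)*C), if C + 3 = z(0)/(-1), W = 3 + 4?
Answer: -714 + 42*√13 ≈ -562.57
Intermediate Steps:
W = 7
C = -7 (C = -3 + 4/(-1) = -3 + 4*(-1) = -3 - 4 = -7)
f = -4 + √13 (f = -4 + √(6 + 7) = -4 + √13 ≈ -0.39445)
(-13 + f)*((-3*2)*C) = (-13 + (-4 + √13))*(-3*2*(-7)) = (-17 + √13)*(-6*(-7)) = (-17 + √13)*42 = -714 + 42*√13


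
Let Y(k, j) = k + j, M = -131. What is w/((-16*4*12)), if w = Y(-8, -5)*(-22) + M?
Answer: -155/768 ≈ -0.20182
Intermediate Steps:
Y(k, j) = j + k
w = 155 (w = (-5 - 8)*(-22) - 131 = -13*(-22) - 131 = 286 - 131 = 155)
w/((-16*4*12)) = 155/((-16*4*12)) = 155/((-64*12)) = 155/(-768) = 155*(-1/768) = -155/768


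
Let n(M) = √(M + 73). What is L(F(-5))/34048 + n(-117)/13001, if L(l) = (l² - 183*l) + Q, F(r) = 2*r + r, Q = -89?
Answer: 2881/34048 + 2*I*√11/13001 ≈ 0.084616 + 0.00051021*I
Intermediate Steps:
F(r) = 3*r
L(l) = -89 + l² - 183*l (L(l) = (l² - 183*l) - 89 = -89 + l² - 183*l)
n(M) = √(73 + M)
L(F(-5))/34048 + n(-117)/13001 = (-89 + (3*(-5))² - 549*(-5))/34048 + √(73 - 117)/13001 = (-89 + (-15)² - 183*(-15))*(1/34048) + √(-44)*(1/13001) = (-89 + 225 + 2745)*(1/34048) + (2*I*√11)*(1/13001) = 2881*(1/34048) + 2*I*√11/13001 = 2881/34048 + 2*I*√11/13001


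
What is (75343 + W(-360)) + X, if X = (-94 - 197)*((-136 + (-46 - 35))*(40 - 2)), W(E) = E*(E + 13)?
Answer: 2599849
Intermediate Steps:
W(E) = E*(13 + E)
X = 2399586 (X = -291*(-136 - 81)*38 = -(-63147)*38 = -291*(-8246) = 2399586)
(75343 + W(-360)) + X = (75343 - 360*(13 - 360)) + 2399586 = (75343 - 360*(-347)) + 2399586 = (75343 + 124920) + 2399586 = 200263 + 2399586 = 2599849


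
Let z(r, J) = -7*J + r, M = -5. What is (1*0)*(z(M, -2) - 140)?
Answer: 0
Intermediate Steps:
z(r, J) = r - 7*J
(1*0)*(z(M, -2) - 140) = (1*0)*((-5 - 7*(-2)) - 140) = 0*((-5 + 14) - 140) = 0*(9 - 140) = 0*(-131) = 0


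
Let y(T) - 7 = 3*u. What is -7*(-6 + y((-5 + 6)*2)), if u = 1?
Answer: -28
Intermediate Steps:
y(T) = 10 (y(T) = 7 + 3*1 = 7 + 3 = 10)
-7*(-6 + y((-5 + 6)*2)) = -7*(-6 + 10) = -7*4 = -28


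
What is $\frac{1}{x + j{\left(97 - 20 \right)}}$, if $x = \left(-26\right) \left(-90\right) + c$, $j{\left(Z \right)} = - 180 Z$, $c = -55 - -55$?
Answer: $- \frac{1}{11520} \approx -8.6806 \cdot 10^{-5}$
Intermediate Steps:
$c = 0$ ($c = -55 + 55 = 0$)
$x = 2340$ ($x = \left(-26\right) \left(-90\right) + 0 = 2340 + 0 = 2340$)
$\frac{1}{x + j{\left(97 - 20 \right)}} = \frac{1}{2340 - 180 \left(97 - 20\right)} = \frac{1}{2340 - 13860} = \frac{1}{-11520} = - \frac{1}{11520}$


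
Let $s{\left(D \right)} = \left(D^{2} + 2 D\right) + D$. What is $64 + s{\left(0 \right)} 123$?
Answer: $64$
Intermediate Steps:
$s{\left(D \right)} = D^{2} + 3 D$
$64 + s{\left(0 \right)} 123 = 64 + 0 \left(3 + 0\right) 123 = 64 + 0 \cdot 3 \cdot 123 = 64 + 0 \cdot 123 = 64 + 0 = 64$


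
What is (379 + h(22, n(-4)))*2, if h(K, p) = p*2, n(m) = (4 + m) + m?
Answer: 742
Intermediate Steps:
n(m) = 4 + 2*m
h(K, p) = 2*p
(379 + h(22, n(-4)))*2 = (379 + 2*(4 + 2*(-4)))*2 = (379 + 2*(4 - 8))*2 = (379 + 2*(-4))*2 = (379 - 8)*2 = 371*2 = 742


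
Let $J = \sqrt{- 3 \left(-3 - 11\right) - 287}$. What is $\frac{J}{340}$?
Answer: $\frac{7 i \sqrt{5}}{340} \approx 0.046037 i$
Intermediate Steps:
$J = 7 i \sqrt{5}$ ($J = \sqrt{\left(-3\right) \left(-14\right) - 287} = \sqrt{42 - 287} = \sqrt{-245} = 7 i \sqrt{5} \approx 15.652 i$)
$\frac{J}{340} = \frac{7 i \sqrt{5}}{340}$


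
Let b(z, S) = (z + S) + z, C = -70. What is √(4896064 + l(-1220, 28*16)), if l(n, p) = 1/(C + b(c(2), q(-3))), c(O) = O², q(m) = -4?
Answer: √21327254718/66 ≈ 2212.7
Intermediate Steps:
b(z, S) = S + 2*z (b(z, S) = (S + z) + z = S + 2*z)
l(n, p) = -1/66 (l(n, p) = 1/(-70 + (-4 + 2*2²)) = 1/(-70 + (-4 + 2*4)) = 1/(-70 + (-4 + 8)) = 1/(-70 + 4) = 1/(-66) = -1/66)
√(4896064 + l(-1220, 28*16)) = √(4896064 - 1/66) = √(323140223/66) = √21327254718/66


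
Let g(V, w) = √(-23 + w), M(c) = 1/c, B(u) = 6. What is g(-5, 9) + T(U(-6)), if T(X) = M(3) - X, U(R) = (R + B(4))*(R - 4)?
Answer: ⅓ + I*√14 ≈ 0.33333 + 3.7417*I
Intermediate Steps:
U(R) = (-4 + R)*(6 + R) (U(R) = (R + 6)*(R - 4) = (6 + R)*(-4 + R) = (-4 + R)*(6 + R))
T(X) = ⅓ - X (T(X) = 1/3 - X = ⅓ - X)
g(-5, 9) + T(U(-6)) = √(-23 + 9) + (⅓ - (-24 + (-6)² + 2*(-6))) = √(-14) + (⅓ - (-24 + 36 - 12)) = I*√14 + (⅓ - 1*0) = I*√14 + (⅓ + 0) = I*√14 + ⅓ = ⅓ + I*√14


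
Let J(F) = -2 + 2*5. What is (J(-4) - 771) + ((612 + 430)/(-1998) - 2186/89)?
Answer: -70069276/88911 ≈ -788.08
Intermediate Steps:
J(F) = 8 (J(F) = -2 + 10 = 8)
(J(-4) - 771) + ((612 + 430)/(-1998) - 2186/89) = (8 - 771) + ((612 + 430)/(-1998) - 2186/89) = -763 + (1042*(-1/1998) - 2186*1/89) = -763 + (-521/999 - 2186/89) = -763 - 2230183/88911 = -70069276/88911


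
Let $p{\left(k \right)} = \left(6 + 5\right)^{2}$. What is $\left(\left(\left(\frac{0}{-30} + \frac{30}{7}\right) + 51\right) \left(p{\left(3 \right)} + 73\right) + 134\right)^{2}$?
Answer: $\frac{5778432256}{49} \approx 1.1793 \cdot 10^{8}$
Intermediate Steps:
$p{\left(k \right)} = 121$ ($p{\left(k \right)} = 11^{2} = 121$)
$\left(\left(\left(\frac{0}{-30} + \frac{30}{7}\right) + 51\right) \left(p{\left(3 \right)} + 73\right) + 134\right)^{2} = \left(\left(\left(\frac{0}{-30} + \frac{30}{7}\right) + 51\right) \left(121 + 73\right) + 134\right)^{2} = \left(\left(\left(0 \left(- \frac{1}{30}\right) + 30 \cdot \frac{1}{7}\right) + 51\right) 194 + 134\right)^{2} = \left(\left(\left(0 + \frac{30}{7}\right) + 51\right) 194 + 134\right)^{2} = \left(\left(\frac{30}{7} + 51\right) 194 + 134\right)^{2} = \left(\frac{387}{7} \cdot 194 + 134\right)^{2} = \left(\frac{75078}{7} + 134\right)^{2} = \left(\frac{76016}{7}\right)^{2} = \frac{5778432256}{49}$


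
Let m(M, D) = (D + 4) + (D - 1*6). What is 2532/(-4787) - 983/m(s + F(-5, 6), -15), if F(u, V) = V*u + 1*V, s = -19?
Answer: 4624597/153184 ≈ 30.190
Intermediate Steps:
F(u, V) = V + V*u (F(u, V) = V*u + V = V + V*u)
m(M, D) = -2 + 2*D (m(M, D) = (4 + D) + (D - 6) = (4 + D) + (-6 + D) = -2 + 2*D)
2532/(-4787) - 983/m(s + F(-5, 6), -15) = 2532/(-4787) - 983/(-2 + 2*(-15)) = 2532*(-1/4787) - 983/(-2 - 30) = -2532/4787 - 983/(-32) = -2532/4787 - 983*(-1/32) = -2532/4787 + 983/32 = 4624597/153184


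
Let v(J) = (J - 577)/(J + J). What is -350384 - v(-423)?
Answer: -148212932/423 ≈ -3.5039e+5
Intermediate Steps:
v(J) = (-577 + J)/(2*J) (v(J) = (-577 + J)/((2*J)) = (-577 + J)*(1/(2*J)) = (-577 + J)/(2*J))
-350384 - v(-423) = -350384 - (-577 - 423)/(2*(-423)) = -350384 - (-1)*(-1000)/(2*423) = -350384 - 1*500/423 = -350384 - 500/423 = -148212932/423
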